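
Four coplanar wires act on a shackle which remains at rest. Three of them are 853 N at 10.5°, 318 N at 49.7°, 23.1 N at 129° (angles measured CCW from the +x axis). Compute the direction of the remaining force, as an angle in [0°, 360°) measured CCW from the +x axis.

Sum the known components: ΣF_x = 1030 N, ΣF_y = 415.9 N.
For equilibrium the remaining force must supply (−ΣF_x, −ΣF_y) = (-1030, -415.9) N.
Magnitude = √((-1030)² + (-415.9)²) = 1111 N; direction = atan2(-415.9, -1030) = 202.0°.

θ ≈ 202°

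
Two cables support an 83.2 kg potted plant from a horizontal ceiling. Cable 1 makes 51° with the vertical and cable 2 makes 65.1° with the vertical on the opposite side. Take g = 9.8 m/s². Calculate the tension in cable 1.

T_1 ≈ 824 N

Angles from the horizontal: cable 1 is 90° − 51° = 39°, cable 2 is 90° − 65.1° = 24.9°.
Weight W = 83.2 × 9.8 = 815.4 N acts straight down.
Horizontal: T_1 cos 39° = T_2 cos 24.9°  →  T_2 = 0.8568 T_1.
Vertical: T_1 sin 39° + T_2 sin 24.9° = 815.4.
Substituting the horizontal relation into the vertical equation gives 0.9901 T_1 = 815.4, so T_1 = 823.5 N.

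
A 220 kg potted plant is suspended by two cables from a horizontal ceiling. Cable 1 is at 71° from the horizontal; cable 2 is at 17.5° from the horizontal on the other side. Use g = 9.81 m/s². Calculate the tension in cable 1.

Weight W = 220 × 9.81 = 2158 N acts straight down.
Horizontal: T_1 cos 71° = T_2 cos 17.5°  →  T_2 = 0.3414 T_1.
Vertical: T_1 sin 71° + T_2 sin 17.5° = 2158.
Substituting the horizontal relation into the vertical equation gives 1.048 T_1 = 2158, so T_1 = 2059 N.

T_1 ≈ 2060 N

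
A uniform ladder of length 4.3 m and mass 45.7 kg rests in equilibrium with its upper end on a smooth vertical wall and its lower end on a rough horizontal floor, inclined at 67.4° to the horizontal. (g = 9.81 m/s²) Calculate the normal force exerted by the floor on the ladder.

ΣF_y = 0: N_floor = 45.7×9.81 = 448.32 N.

N_floor ≈ 448 N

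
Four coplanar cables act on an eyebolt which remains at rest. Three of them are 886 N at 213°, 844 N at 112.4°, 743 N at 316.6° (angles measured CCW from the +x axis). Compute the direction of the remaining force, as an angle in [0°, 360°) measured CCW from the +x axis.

Sum the known components: ΣF_x = -524.8 N, ΣF_y = -212.7 N.
For equilibrium the remaining force must supply (−ΣF_x, −ΣF_y) = (524.8, 212.7) N.
Magnitude = √((524.8)² + (212.7)²) = 566.3 N; direction = atan2(212.7, 524.8) = 22.1°.

θ ≈ 22.1°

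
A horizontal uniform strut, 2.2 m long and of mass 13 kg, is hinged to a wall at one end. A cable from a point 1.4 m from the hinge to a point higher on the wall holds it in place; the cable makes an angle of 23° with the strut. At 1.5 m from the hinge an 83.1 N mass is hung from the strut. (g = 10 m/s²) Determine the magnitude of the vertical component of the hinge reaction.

Take torques about the hinge: T sin 23° · 1.4 = 13×10×1.1 + 83.1×1.5 = 267.65 N·m.
So T = 267.65 / (0.3907 × 1.4) = 489.28 N.
ΣF_y = 0: H_y = (13×10 + 83.1) − T sin 23° = 213.1 − 191.18 = 21.921 N.

|H_y| ≈ 21.9 N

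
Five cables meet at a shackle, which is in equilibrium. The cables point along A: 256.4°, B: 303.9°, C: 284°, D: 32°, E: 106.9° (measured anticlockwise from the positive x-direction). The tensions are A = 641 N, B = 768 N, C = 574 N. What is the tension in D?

Resolve: ΣF_x = 641 cos 256.4° + 768 cos 303.9° + 574 cos 284° + T_D cos 32° + T_E cos 106.9° = 0.
        ΣF_y = 641 sin 256.4° + 768 sin 303.9° + 574 sin 284° + T_D sin 32° + T_E sin 106.9° = 0.
The known terms sum to (416.5, -1817) N, so 0.8480 T_D − 0.2907 T_E = -416.5 and 0.5299 T_D + 0.9568 T_E = 1817.
Solving simultaneously: T_D = 134.5 N, T_E = 1825 N.

T_D ≈ 134 N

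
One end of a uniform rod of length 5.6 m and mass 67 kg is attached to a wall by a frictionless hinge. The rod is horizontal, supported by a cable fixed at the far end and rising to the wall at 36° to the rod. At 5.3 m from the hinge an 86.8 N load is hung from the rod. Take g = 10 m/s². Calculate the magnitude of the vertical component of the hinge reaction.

|H_y| ≈ 340 N

Take torques about the hinge: T sin 36° · 5.6 = 67×10×2.8 + 86.8×5.3 = 2336 N·m.
So T = 2336 / (0.5878 × 5.6) = 709.7 N.
ΣF_y = 0: H_y = (67×10 + 86.8) − T sin 36° = 756.8 − 417.15 = 339.65 N.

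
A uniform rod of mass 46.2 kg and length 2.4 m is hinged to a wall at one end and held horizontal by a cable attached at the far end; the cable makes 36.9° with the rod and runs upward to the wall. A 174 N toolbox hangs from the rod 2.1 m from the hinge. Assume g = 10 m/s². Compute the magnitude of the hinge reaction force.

|H| ≈ 570 N

Take torques about the hinge: T sin 36.9° · 2.4 = 46.2×10×1.2 + 174×2.1 = 919.8 N·m.
So T = 919.8 / (0.6004 × 2.4) = 638.3 N.
ΣF_x = 0: H_x = T cos 36.9° = 510.44 N.
ΣF_y = 0: H_y = (46.2×10 + 174) − T sin 36.9° = 636 − 383.25 = 252.75 N.
|H| = √(H_x² + H_y²) = √((510.44)² + (252.75)²) = 569.59 N.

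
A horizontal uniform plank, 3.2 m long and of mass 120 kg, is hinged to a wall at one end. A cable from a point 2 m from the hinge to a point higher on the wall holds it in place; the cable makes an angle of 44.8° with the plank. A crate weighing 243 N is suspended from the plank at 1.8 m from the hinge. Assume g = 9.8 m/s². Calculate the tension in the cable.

T ≈ 1650 N

Take torques about the hinge: T sin 44.8° · 2 = 120×9.8×1.6 + 243×1.8 = 2319 N·m.
So T = 2319 / (0.7046 × 2) = 1645.5 N.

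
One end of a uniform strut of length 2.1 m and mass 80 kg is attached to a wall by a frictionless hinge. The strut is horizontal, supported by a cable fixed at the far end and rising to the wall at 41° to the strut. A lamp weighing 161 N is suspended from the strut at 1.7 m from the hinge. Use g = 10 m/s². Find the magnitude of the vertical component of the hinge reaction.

|H_y| ≈ 431 N

Take torques about the hinge: T sin 41° · 2.1 = 80×10×1.05 + 161×1.7 = 1113.7 N·m.
So T = 1113.7 / (0.6561 × 2.1) = 808.36 N.
ΣF_y = 0: H_y = (80×10 + 161) − T sin 41° = 961 − 530.33 = 430.67 N.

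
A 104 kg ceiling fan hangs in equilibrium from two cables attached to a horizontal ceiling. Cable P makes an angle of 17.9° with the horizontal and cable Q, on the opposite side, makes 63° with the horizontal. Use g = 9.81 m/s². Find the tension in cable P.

T_P ≈ 469 N

Weight W = 104 × 9.81 = 1020 N acts straight down.
Horizontal: T_P cos 17.9° = T_Q cos 63°  →  T_Q = 2.096 T_P.
Vertical: T_P sin 17.9° + T_Q sin 63° = 1020.
Substituting the horizontal relation into the vertical equation gives 2.175 T_P = 1020, so T_P = 469.1 N.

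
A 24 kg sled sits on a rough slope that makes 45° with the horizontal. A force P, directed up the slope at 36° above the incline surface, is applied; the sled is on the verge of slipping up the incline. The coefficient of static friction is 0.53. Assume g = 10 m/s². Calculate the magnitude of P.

On the verge of sliding up the incline, friction equals μN and acts down the slope.
Perpendicular: N + P sin 36° = W cos 45° = 169.7 N.
Along incline: P cos 36° = W sin 45° + μN  with W sin 45° = 169.7 N.
Solving the pair for P and N: P = 231.7 N, N = 33.51 N (and f = μN = 17.76 N).

P ≈ 232 N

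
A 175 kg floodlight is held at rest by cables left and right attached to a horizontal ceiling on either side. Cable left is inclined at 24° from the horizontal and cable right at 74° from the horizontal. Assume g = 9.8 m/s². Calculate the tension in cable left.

Weight W = 175 × 9.8 = 1715 N acts straight down.
Horizontal: T_left cos 24° = T_right cos 74°  →  T_right = 3.314 T_left.
Vertical: T_left sin 24° + T_right sin 74° = 1715.
Substituting the horizontal relation into the vertical equation gives 3.593 T_left = 1715, so T_left = 477.4 N.

T_left ≈ 477 N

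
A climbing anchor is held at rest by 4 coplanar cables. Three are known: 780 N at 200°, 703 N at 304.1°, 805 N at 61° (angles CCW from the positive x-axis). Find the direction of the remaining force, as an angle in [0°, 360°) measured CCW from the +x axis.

θ ≈ 110°

Sum the known components: ΣF_x = 51.44 N, ΣF_y = -144.8 N.
For equilibrium the remaining force must supply (−ΣF_x, −ΣF_y) = (-51.44, 144.8) N.
Magnitude = √((-51.44)² + (144.8)²) = 153.7 N; direction = atan2(144.8, -51.44) = 109.6°.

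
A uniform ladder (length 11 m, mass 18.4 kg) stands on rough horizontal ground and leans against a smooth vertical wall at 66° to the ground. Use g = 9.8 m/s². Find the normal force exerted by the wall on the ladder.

Torques about the foot: N_wall · 11 sin 66° = 18.4×9.8×5.5 cos 66° → N_wall = 40.142 N.

N_wall ≈ 40.1 N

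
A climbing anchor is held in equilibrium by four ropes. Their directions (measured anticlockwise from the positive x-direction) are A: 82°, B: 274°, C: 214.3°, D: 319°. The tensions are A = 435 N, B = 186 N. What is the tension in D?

Resolve: ΣF_x = 435 cos 82° + 186 cos 274° + T_C cos 214.3° + T_D cos 319° = 0.
        ΣF_y = 435 sin 82° + 186 sin 274° + T_C sin 214.3° + T_D sin 319° = 0.
The known terms sum to (73.52, 245.2) N, so -0.8261 T_C + 0.7547 T_D = -73.52 and -0.5635 T_C − 0.6561 T_D = -245.2.
Solving simultaneously: T_C = 241.2 N, T_D = 166.6 N.

T_D ≈ 167 N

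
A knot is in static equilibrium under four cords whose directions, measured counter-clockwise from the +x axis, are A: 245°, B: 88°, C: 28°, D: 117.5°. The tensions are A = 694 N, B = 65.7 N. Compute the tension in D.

Resolve: ΣF_x = 694 cos 245° + 65.7 cos 88° + T_C cos 28° + T_D cos 117.5° = 0.
        ΣF_y = 694 sin 245° + 65.7 sin 88° + T_C sin 28° + T_D sin 117.5° = 0.
The known terms sum to (-291, -563.3) N, so 0.8829 T_C − 0.4617 T_D = 291 and 0.4695 T_C + 0.8870 T_D = 563.3.
Solving simultaneously: T_C = 518.3 N, T_D = 360.8 N.

T_D ≈ 361 N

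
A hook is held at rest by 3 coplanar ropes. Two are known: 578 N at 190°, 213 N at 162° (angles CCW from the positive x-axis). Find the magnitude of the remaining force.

F ≈ 773 N

Sum the known components: ΣF_x = -771.8 N, ΣF_y = -34.55 N.
For equilibrium the remaining force must supply (−ΣF_x, −ΣF_y) = (771.8, 34.55) N.
Magnitude = √((771.8)² + (34.55)²) = 772.6 N; direction = atan2(34.55, 771.8) = 2.6°.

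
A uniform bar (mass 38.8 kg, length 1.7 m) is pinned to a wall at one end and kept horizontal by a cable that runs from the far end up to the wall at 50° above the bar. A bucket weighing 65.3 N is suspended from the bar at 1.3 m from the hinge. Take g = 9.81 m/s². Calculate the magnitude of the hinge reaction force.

Take torques about the hinge: T sin 50° · 1.7 = 38.8×9.81×0.85 + 65.3×1.3 = 408.42 N·m.
So T = 408.42 / (0.7660 × 1.7) = 313.62 N.
ΣF_x = 0: H_x = T cos 50° = 201.59 N.
ΣF_y = 0: H_y = (38.8×9.81 + 65.3) − T sin 50° = 445.93 − 240.25 = 205.68 N.
|H| = √(H_x² + H_y²) = √((201.59)² + (205.68)²) = 288 N.

|H| ≈ 288 N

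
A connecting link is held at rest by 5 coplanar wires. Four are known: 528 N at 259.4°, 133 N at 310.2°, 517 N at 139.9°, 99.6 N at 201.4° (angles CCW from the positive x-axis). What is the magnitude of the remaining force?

F ≈ 595 N

Sum the known components: ΣF_x = -499.5 N, ΣF_y = -323.9 N.
For equilibrium the remaining force must supply (−ΣF_x, −ΣF_y) = (499.5, 323.9) N.
Magnitude = √((499.5)² + (323.9)²) = 595.3 N; direction = atan2(323.9, 499.5) = 33.0°.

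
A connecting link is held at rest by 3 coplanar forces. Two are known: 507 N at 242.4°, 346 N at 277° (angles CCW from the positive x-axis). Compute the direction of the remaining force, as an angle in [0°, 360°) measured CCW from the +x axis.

Sum the known components: ΣF_x = -192.7 N, ΣF_y = -792.7 N.
For equilibrium the remaining force must supply (−ΣF_x, −ΣF_y) = (192.7, 792.7) N.
Magnitude = √((192.7)² + (792.7)²) = 815.8 N; direction = atan2(792.7, 192.7) = 76.3°.

θ ≈ 76.3°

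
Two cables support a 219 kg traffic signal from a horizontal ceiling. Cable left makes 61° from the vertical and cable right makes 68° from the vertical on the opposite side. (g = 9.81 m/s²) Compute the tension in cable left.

Angles from the horizontal: cable left is 90° − 61° = 29°, cable right is 90° − 68° = 22°.
Weight W = 219 × 9.81 = 2148 N acts straight down.
Horizontal: T_left cos 29° = T_right cos 22°  →  T_right = 0.9433 T_left.
Vertical: T_left sin 29° + T_right sin 22° = 2148.
Substituting the horizontal relation into the vertical equation gives 0.8382 T_left = 2148, so T_left = 2563 N.

T_left ≈ 2560 N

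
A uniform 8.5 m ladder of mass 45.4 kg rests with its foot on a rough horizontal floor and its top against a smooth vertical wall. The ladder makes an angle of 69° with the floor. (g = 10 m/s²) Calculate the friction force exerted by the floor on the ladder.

f ≈ 87.1 N

Torques about the foot: N_wall · 8.5 sin 69° = 45.4×10×4.25 cos 69° → N_wall = 87.137 N.
ΣF_x = 0: f_floor = N_wall = 87.137 N.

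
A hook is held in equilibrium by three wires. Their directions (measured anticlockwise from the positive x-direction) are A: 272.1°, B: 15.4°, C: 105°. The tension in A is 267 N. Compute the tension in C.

Resolve: ΣF_x = 267 cos 272.1° + T_B cos 15.4° + T_C cos 105° = 0.
        ΣF_y = 267 sin 272.1° + T_B sin 15.4° + T_C sin 105° = 0.
The known terms sum to (9.784, -266.8) N, so 0.9641 T_B − 0.2588 T_C = -9.784 and 0.2656 T_B + 0.9659 T_C = 266.8.
Solving simultaneously: T_B = 59.61 N, T_C = 259.8 N.

T_C ≈ 260 N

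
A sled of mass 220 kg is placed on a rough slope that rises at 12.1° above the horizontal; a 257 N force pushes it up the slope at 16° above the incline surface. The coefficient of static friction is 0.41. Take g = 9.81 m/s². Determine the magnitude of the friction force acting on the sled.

f ≈ 205 N

Axes along / perpendicular to the incline. W sin 12.1° = 452.4 N down-slope; W cos 12.1° = 2110 N into the surface.
Perpendicular: N = W cos 12.1° − P sin 16° = 2110 − 70.84 = 2039 N.
Along incline: P cos 16° + f = W sin 12.1° (friction acts up-slope) → f = 452.4 − 247 = 205.4 N.
|f| = 205.4 N ≤ μN = 836.2 N, so the sled is indeed static.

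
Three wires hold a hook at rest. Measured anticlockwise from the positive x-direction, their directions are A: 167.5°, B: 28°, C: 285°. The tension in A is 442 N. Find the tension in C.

T_C ≈ 295 N

Resolve: ΣF_x = 442 cos 167.5° + T_B cos 28° + T_C cos 285° = 0.
        ΣF_y = 442 sin 167.5° + T_B sin 28° + T_C sin 285° = 0.
The known terms sum to (-431.5, 95.67) N, so 0.8829 T_B + 0.2588 T_C = 431.5 and 0.4695 T_B − 0.9659 T_C = -95.67.
Solving simultaneously: T_B = 402.4 N, T_C = 294.6 N.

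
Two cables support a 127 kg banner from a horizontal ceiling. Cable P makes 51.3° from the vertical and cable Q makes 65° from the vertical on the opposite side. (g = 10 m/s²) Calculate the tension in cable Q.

Angles from the horizontal: cable P is 90° − 51.3° = 38.7°, cable Q is 90° − 65° = 25°.
Weight W = 127 × 10 = 1270 N acts straight down.
Horizontal: T_P cos 38.7° = T_Q cos 25°  →  T_P = 1.161 T_Q.
Vertical: T_P sin 38.7° + T_Q sin 25° = 1270.
Substituting the horizontal relation into the vertical equation gives 1.149 T_Q = 1270, so T_Q = 1106 N.

T_Q ≈ 1110 N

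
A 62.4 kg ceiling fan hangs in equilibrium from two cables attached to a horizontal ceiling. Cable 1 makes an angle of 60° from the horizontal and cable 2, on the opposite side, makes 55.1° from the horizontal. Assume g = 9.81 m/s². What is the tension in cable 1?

T_1 ≈ 387 N

Weight W = 62.4 × 9.81 = 612.1 N acts straight down.
Horizontal: T_1 cos 60° = T_2 cos 55.1°  →  T_2 = 0.8739 T_1.
Vertical: T_1 sin 60° + T_2 sin 55.1° = 612.1.
Substituting the horizontal relation into the vertical equation gives 1.583 T_1 = 612.1, so T_1 = 386.8 N.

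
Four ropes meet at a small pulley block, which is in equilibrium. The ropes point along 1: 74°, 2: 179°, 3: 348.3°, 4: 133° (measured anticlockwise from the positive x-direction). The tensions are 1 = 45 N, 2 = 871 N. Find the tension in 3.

T_3 ≈ 1020 N

Resolve: ΣF_x = 45 cos 74° + 871 cos 179° + T_3 cos 348.3° + T_4 cos 133° = 0.
        ΣF_y = 45 sin 74° + 871 sin 179° + T_3 sin 348.3° + T_4 sin 133° = 0.
The known terms sum to (-858.5, 58.46) N, so 0.9792 T_3 − 0.6820 T_4 = 858.5 and -0.2028 T_3 + 0.7314 T_4 = -58.46.
Solving simultaneously: T_3 = 1018 N, T_4 = 202.2 N.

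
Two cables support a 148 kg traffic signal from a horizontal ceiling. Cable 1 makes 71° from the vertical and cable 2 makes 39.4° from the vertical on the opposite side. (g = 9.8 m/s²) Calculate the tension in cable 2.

T_2 ≈ 1460 N

Angles from the horizontal: cable 1 is 90° − 71° = 19°, cable 2 is 90° − 39.4° = 50.6°.
Weight W = 148 × 9.8 = 1450 N acts straight down.
Horizontal: T_1 cos 19° = T_2 cos 50.6°  →  T_1 = 0.6713 T_2.
Vertical: T_1 sin 19° + T_2 sin 50.6° = 1450.
Substituting the horizontal relation into the vertical equation gives 0.9913 T_2 = 1450, so T_2 = 1463 N.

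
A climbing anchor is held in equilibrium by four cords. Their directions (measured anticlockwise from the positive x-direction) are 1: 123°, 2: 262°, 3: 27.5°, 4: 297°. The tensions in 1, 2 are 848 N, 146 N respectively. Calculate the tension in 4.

Resolve: ΣF_x = 848 cos 123° + 146 cos 262° + T_3 cos 27.5° + T_4 cos 297° = 0.
        ΣF_y = 848 sin 123° + 146 sin 262° + T_3 sin 27.5° + T_4 sin 297° = 0.
The known terms sum to (-482.2, 566.6) N, so 0.8870 T_3 + 0.4540 T_4 = 482.2 and 0.4617 T_3 − 0.8910 T_4 = -566.6.
Solving simultaneously: T_3 = 172.4 N, T_4 = 725.3 N.

T_4 ≈ 725 N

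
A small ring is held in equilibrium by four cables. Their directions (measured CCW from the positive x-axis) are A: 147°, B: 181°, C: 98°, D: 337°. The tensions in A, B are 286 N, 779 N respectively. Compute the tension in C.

T_C ≈ 312 N

Resolve: ΣF_x = 286 cos 147° + 779 cos 181° + T_C cos 98° + T_D cos 337° = 0.
        ΣF_y = 286 sin 147° + 779 sin 181° + T_C sin 98° + T_D sin 337° = 0.
The known terms sum to (-1019, 142.2) N, so -0.1392 T_C + 0.9205 T_D = 1019 and 0.9903 T_C − 0.3907 T_D = -142.2.
Solving simultaneously: T_C = 311.7 N, T_D = 1154 N.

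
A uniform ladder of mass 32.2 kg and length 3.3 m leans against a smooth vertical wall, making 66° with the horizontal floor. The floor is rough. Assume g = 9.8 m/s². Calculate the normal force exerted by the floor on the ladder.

N_floor ≈ 316 N

ΣF_y = 0: N_floor = 32.2×9.8 = 315.56 N.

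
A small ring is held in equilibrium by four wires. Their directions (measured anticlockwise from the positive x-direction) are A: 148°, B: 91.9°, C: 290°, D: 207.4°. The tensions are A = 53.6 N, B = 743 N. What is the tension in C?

T_C ≈ 723 N

Resolve: ΣF_x = 53.6 cos 148° + 743 cos 91.9° + T_C cos 290° + T_D cos 207.4° = 0.
        ΣF_y = 53.6 sin 148° + 743 sin 91.9° + T_C sin 290° + T_D sin 207.4° = 0.
The known terms sum to (-70.09, 771) N, so 0.3420 T_C − 0.8878 T_D = 70.09 and -0.9397 T_C − 0.4602 T_D = -771.
Solving simultaneously: T_C = 722.8 N, T_D = 199.5 N.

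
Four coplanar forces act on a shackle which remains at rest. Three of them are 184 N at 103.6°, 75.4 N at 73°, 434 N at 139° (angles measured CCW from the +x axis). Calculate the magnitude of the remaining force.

Sum the known components: ΣF_x = -348.8 N, ΣF_y = 535.7 N.
For equilibrium the remaining force must supply (−ΣF_x, −ΣF_y) = (348.8, -535.7) N.
Magnitude = √((348.8)² + (-535.7)²) = 639.2 N; direction = atan2(-535.7, 348.8) = 303.1°.

F ≈ 639 N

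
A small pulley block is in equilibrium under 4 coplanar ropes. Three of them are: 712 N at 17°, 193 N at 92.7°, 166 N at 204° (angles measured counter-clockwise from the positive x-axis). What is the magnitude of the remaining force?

Sum the known components: ΣF_x = 520.1 N, ΣF_y = 333.4 N.
For equilibrium the remaining force must supply (−ΣF_x, −ΣF_y) = (-520.1, -333.4) N.
Magnitude = √((-520.1)² + (-333.4)²) = 617.8 N; direction = atan2(-333.4, -520.1) = 212.7°.

F ≈ 618 N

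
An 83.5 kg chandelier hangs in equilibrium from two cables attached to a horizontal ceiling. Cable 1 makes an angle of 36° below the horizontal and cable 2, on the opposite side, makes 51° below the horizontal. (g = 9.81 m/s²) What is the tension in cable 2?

T_2 ≈ 664 N

Weight W = 83.5 × 9.81 = 819.1 N acts straight down.
Horizontal: T_1 cos 36° = T_2 cos 51°  →  T_1 = 0.7779 T_2.
Vertical: T_1 sin 36° + T_2 sin 51° = 819.1.
Substituting the horizontal relation into the vertical equation gives 1.234 T_2 = 819.1, so T_2 = 663.6 N.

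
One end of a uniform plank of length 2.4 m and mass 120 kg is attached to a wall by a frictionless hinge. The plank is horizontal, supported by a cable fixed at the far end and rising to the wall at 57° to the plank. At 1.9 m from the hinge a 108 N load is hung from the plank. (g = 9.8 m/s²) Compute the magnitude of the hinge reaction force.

Take torques about the hinge: T sin 57° · 2.4 = 120×9.8×1.2 + 108×1.9 = 1616.4 N·m.
So T = 1616.4 / (0.8387 × 2.4) = 803.06 N.
ΣF_x = 0: H_x = T cos 57° = 437.38 N.
ΣF_y = 0: H_y = (120×9.8 + 108) − T sin 57° = 1284 − 673.5 = 610.5 N.
|H| = √(H_x² + H_y²) = √((437.38)² + (610.5)²) = 751 N.

|H| ≈ 751 N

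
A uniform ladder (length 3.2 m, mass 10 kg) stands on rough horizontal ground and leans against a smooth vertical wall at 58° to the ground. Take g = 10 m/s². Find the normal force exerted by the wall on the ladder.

N_wall ≈ 31.2 N

Torques about the foot: N_wall · 3.2 sin 58° = 10×10×1.6 cos 58° → N_wall = 31.243 N.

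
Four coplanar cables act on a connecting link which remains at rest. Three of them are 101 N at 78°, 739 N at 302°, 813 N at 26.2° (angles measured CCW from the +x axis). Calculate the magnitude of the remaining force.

F ≈ 1150 N

Sum the known components: ΣF_x = 1142 N, ΣF_y = -169 N.
For equilibrium the remaining force must supply (−ΣF_x, −ΣF_y) = (-1142, 169) N.
Magnitude = √((-1142)² + (169)²) = 1155 N; direction = atan2(169, -1142) = 171.6°.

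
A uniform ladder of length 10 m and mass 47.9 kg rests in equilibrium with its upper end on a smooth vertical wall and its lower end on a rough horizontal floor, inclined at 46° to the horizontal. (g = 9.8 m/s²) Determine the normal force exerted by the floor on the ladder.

ΣF_y = 0: N_floor = 47.9×9.8 = 469.42 N.

N_floor ≈ 469 N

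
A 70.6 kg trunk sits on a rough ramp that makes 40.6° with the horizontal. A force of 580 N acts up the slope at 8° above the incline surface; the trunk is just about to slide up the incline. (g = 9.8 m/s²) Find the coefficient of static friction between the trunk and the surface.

On the verge of sliding up the incline, friction is at its maximum μN and acts down the slope.
Perpendicular to incline: N = W cos 40.6° − P sin 8° = 525.3 − 80.72 = 444.6 N.
Along incline: P cos 8° − μN = W sin 40.6° → μ = −(W sin 40.6° − P cos 8°) / N = 0.2791.

μ ≈ 0.279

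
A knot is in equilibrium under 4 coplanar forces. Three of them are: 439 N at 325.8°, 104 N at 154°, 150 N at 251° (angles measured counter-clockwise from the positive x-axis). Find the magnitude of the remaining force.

Sum the known components: ΣF_x = 220.8 N, ΣF_y = -343 N.
For equilibrium the remaining force must supply (−ΣF_x, −ΣF_y) = (-220.8, 343) N.
Magnitude = √((-220.8)² + (343)²) = 407.9 N; direction = atan2(343, -220.8) = 122.8°.

F ≈ 408 N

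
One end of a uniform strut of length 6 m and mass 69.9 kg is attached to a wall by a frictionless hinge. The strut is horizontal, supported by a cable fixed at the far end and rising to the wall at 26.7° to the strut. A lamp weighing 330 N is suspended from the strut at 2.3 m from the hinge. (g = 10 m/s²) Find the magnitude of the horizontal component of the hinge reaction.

Take torques about the hinge: T sin 26.7° · 6 = 69.9×10×3 + 330×2.3 = 2856 N·m.
So T = 2856 / (0.4493 × 6) = 1059.4 N.
ΣF_x = 0: H_x = T cos 26.7° = 946.42 N.

H_x ≈ 946 N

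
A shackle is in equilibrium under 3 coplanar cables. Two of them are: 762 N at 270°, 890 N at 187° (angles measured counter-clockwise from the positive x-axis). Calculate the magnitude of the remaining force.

Sum the known components: ΣF_x = -883.4 N, ΣF_y = -870.5 N.
For equilibrium the remaining force must supply (−ΣF_x, −ΣF_y) = (883.4, 870.5) N.
Magnitude = √((883.4)² + (870.5)²) = 1240 N; direction = atan2(870.5, 883.4) = 44.6°.

F ≈ 1240 N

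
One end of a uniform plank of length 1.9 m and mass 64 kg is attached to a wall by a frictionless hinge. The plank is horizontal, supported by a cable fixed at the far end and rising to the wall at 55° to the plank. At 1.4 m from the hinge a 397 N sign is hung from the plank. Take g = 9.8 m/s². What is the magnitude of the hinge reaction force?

|H| ≈ 596 N

Take torques about the hinge: T sin 55° · 1.9 = 64×9.8×0.95 + 397×1.4 = 1151.6 N·m.
So T = 1151.6 / (0.8192 × 1.9) = 739.94 N.
ΣF_x = 0: H_x = T cos 55° = 424.41 N.
ΣF_y = 0: H_y = (64×9.8 + 397) − T sin 55° = 1024.2 − 606.13 = 418.07 N.
|H| = √(H_x² + H_y²) = √((424.41)² + (418.07)²) = 595.75 N.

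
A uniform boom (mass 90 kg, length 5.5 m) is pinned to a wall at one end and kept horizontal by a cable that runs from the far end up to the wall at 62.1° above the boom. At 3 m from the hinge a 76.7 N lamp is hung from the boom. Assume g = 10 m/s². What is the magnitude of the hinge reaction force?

|H| ≈ 550 N

Take torques about the hinge: T sin 62.1° · 5.5 = 90×10×2.75 + 76.7×3 = 2705.1 N·m.
So T = 2705.1 / (0.8838 × 5.5) = 556.52 N.
ΣF_x = 0: H_x = T cos 62.1° = 260.41 N.
ΣF_y = 0: H_y = (90×10 + 76.7) − T sin 62.1° = 976.7 − 491.84 = 484.86 N.
|H| = √(H_x² + H_y²) = √((260.41)² + (484.86)²) = 550.37 N.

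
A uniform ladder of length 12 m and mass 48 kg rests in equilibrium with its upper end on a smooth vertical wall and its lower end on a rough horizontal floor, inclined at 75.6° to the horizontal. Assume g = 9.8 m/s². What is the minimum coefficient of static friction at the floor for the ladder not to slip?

ΣF_y = 0: N_floor = 48×9.8 = 470.4 N.
Torques about the foot: N_wall · 12 sin 75.6° = 48×9.8×6 cos 75.6° → N_wall = 60.389 N.
ΣF_x = 0: f_floor = N_wall = 60.389 N.
μ_min = f_floor / N_floor = 60.389 / 470.4 = 0.1284.

μ_min ≈ 0.128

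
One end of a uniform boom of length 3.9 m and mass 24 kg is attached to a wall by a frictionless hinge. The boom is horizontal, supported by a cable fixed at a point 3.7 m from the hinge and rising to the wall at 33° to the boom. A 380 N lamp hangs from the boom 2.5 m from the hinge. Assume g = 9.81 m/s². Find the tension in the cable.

T ≈ 699 N

Take torques about the hinge: T sin 33° · 3.7 = 24×9.81×1.95 + 380×2.5 = 1409.1 N·m.
So T = 1409.1 / (0.5446 × 3.7) = 699.25 N.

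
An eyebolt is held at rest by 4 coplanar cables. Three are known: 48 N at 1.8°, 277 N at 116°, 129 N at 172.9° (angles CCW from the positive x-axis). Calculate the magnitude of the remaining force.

Sum the known components: ΣF_x = -201.5 N, ΣF_y = 266.4 N.
For equilibrium the remaining force must supply (−ΣF_x, −ΣF_y) = (201.5, -266.4) N.
Magnitude = √((201.5)² + (-266.4)²) = 334 N; direction = atan2(-266.4, 201.5) = 307.1°.

F ≈ 334 N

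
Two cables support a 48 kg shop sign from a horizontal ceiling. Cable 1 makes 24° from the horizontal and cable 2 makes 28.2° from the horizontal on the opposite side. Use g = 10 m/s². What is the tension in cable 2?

T_2 ≈ 555 N

Weight W = 48 × 10 = 480 N acts straight down.
Horizontal: T_1 cos 24° = T_2 cos 28.2°  →  T_1 = 0.9647 T_2.
Vertical: T_1 sin 24° + T_2 sin 28.2° = 480.
Substituting the horizontal relation into the vertical equation gives 0.8649 T_2 = 480, so T_2 = 555 N.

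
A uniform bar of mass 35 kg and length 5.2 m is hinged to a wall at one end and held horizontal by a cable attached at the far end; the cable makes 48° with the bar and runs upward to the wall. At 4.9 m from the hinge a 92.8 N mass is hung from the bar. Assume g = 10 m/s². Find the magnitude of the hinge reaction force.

|H| ≈ 297 N

Take torques about the hinge: T sin 48° · 5.2 = 35×10×2.6 + 92.8×4.9 = 1364.7 N·m.
So T = 1364.7 / (0.7431 × 5.2) = 353.16 N.
ΣF_x = 0: H_x = T cos 48° = 236.31 N.
ΣF_y = 0: H_y = (35×10 + 92.8) − T sin 48° = 442.8 − 262.45 = 180.35 N.
|H| = √(H_x² + H_y²) = √((236.31)² + (180.35)²) = 297.27 N.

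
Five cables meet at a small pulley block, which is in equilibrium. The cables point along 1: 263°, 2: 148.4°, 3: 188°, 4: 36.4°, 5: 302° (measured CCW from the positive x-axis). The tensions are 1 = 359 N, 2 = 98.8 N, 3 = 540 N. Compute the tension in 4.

Resolve: ΣF_x = 359 cos 263° + 98.8 cos 148.4° + 540 cos 188° + T_4 cos 36.4° + T_5 cos 302° = 0.
        ΣF_y = 359 sin 263° + 98.8 sin 148.4° + 540 sin 188° + T_4 sin 36.4° + T_5 sin 302° = 0.
The known terms sum to (-662.6, -379.7) N, so 0.8049 T_4 + 0.5299 T_5 = 662.6 and 0.5934 T_4 − 0.8480 T_5 = 379.7.
Solving simultaneously: T_4 = 765.4 N, T_5 = 87.86 N.

T_4 ≈ 765 N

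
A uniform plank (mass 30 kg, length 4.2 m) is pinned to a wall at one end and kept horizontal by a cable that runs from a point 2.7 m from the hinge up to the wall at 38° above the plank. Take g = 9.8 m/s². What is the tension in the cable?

T ≈ 371 N

Take torques about the hinge: T sin 38° · 2.7 = 30×9.8×2.1 = 617.4 N·m.
So T = 617.4 / (0.6157 × 2.7) = 371.42 N.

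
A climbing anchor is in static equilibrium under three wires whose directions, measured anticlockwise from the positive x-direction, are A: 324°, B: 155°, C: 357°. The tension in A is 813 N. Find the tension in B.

T_B ≈ 1180 N

Resolve: ΣF_x = 813 cos 324° + T_B cos 155° + T_C cos 357° = 0.
        ΣF_y = 813 sin 324° + T_B sin 155° + T_C sin 357° = 0.
The known terms sum to (657.7, -477.9) N, so -0.9063 T_B + 0.9986 T_C = -657.7 and 0.4226 T_B − 0.0523 T_C = 477.9.
Solving simultaneously: T_B = 1182 N, T_C = 414.1 N.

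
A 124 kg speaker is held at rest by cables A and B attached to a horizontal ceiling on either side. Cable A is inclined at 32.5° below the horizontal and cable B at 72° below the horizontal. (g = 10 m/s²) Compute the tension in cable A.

T_A ≈ 396 N

Weight W = 124 × 10 = 1240 N acts straight down.
Horizontal: T_A cos 32.5° = T_B cos 72°  →  T_B = 2.729 T_A.
Vertical: T_A sin 32.5° + T_B sin 72° = 1240.
Substituting the horizontal relation into the vertical equation gives 3.133 T_A = 1240, so T_A = 395.8 N.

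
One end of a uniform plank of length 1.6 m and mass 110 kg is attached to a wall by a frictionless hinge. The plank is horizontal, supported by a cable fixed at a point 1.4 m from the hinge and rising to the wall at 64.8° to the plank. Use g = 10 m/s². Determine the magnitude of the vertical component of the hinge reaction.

Take torques about the hinge: T sin 64.8° · 1.4 = 110×10×0.8 = 880 N·m.
So T = 880 / (0.9048 × 1.4) = 694.69 N.
ΣF_y = 0: H_y = (110×10) − T sin 64.8° = 1100 − 628.57 = 471.43 N.

|H_y| ≈ 471 N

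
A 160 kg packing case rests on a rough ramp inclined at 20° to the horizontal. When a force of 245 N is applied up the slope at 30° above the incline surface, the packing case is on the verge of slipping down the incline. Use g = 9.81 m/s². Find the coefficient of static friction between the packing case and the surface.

On the verge of sliding down the incline, friction is at its maximum μN and acts up the slope.
Perpendicular to incline: N = W cos 20° − P sin 30° = 1475 − 122.5 = 1352 N.
Along incline: P cos 30° + μN = W sin 20° → μ = (W sin 20° − P cos 30°) / N = 0.2401.

μ ≈ 0.240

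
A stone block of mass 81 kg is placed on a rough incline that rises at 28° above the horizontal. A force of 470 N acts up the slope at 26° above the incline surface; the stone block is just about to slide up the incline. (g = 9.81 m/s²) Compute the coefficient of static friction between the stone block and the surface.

On the verge of sliding up the incline, friction is at its maximum μN and acts down the slope.
Perpendicular to incline: N = W cos 28° − P sin 26° = 701.6 − 206 = 495.6 N.
Along incline: P cos 26° − μN = W sin 28° → μ = −(W sin 28° − P cos 26°) / N = 0.09966.

μ ≈ 0.0997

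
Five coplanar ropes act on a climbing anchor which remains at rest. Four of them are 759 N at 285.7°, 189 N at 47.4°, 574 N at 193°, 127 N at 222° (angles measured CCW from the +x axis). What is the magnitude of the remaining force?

Sum the known components: ΣF_x = -320.4 N, ΣF_y = -805.7 N.
For equilibrium the remaining force must supply (−ΣF_x, −ΣF_y) = (320.4, 805.7) N.
Magnitude = √((320.4)² + (805.7)²) = 867 N; direction = atan2(805.7, 320.4) = 68.3°.

F ≈ 867 N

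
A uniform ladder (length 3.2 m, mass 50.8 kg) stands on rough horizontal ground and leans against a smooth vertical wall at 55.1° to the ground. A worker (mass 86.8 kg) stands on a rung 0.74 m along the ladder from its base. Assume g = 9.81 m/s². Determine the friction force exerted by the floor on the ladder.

f ≈ 311 N

Torques about the foot: N_wall · 3.2 sin 55.1° = 50.8×9.81×1.6 cos 55.1° + 86.8×9.81×0.74 cos 55.1° → N_wall = 311.19 N.
ΣF_x = 0: f_floor = N_wall = 311.19 N.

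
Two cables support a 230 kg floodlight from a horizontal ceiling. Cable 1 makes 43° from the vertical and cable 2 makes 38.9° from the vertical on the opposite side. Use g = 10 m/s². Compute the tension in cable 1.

T_1 ≈ 1460 N

Angles from the horizontal: cable 1 is 90° − 43° = 47°, cable 2 is 90° − 38.9° = 51.1°.
Weight W = 230 × 10 = 2300 N acts straight down.
Horizontal: T_1 cos 47° = T_2 cos 51.1°  →  T_2 = 1.086 T_1.
Vertical: T_1 sin 47° + T_2 sin 51.1° = 2300.
Substituting the horizontal relation into the vertical equation gives 1.577 T_1 = 2300, so T_1 = 1459 N.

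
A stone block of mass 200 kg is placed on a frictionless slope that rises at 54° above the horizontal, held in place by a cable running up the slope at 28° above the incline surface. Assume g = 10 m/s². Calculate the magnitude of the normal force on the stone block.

Take axes along and perpendicular to the incline. Weight components: W sin 54° = 1618 N down-slope, W cos 54° = 1176 N into the surface.
Along incline: T cos 28° = W sin 54° → T = 1833 N.
Perpendicular: N = W cos 54° − T sin 28° = 315.2 N.

N ≈ 315 N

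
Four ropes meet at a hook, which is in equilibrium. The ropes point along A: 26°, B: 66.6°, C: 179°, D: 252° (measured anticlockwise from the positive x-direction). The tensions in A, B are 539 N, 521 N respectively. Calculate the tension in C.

Resolve: ΣF_x = 539 cos 26° + 521 cos 66.6° + T_C cos 179° + T_D cos 252° = 0.
        ΣF_y = 539 sin 26° + 521 sin 66.6° + T_C sin 179° + T_D sin 252° = 0.
The known terms sum to (691.4, 714.4) N, so -0.9998 T_C − 0.3090 T_D = -691.4 and 0.0175 T_C − 0.9511 T_D = -714.4.
Solving simultaneously: T_C = 456.7 N, T_D = 759.6 N.

T_C ≈ 457 N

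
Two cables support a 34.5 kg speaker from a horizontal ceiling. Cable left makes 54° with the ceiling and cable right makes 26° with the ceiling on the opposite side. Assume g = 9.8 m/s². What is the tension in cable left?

T_left ≈ 309 N

Weight W = 34.5 × 9.8 = 338.1 N acts straight down.
Horizontal: T_left cos 54° = T_right cos 26°  →  T_right = 0.654 T_left.
Vertical: T_left sin 54° + T_right sin 26° = 338.1.
Substituting the horizontal relation into the vertical equation gives 1.096 T_left = 338.1, so T_left = 308.6 N.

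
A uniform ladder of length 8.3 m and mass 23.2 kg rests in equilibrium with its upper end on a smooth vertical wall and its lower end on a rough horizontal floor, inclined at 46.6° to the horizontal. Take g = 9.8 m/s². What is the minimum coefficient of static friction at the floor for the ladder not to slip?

ΣF_y = 0: N_floor = 23.2×9.8 = 227.36 N.
Torques about the foot: N_wall · 8.3 sin 46.6° = 23.2×9.8×4.15 cos 46.6° → N_wall = 107.5 N.
ΣF_x = 0: f_floor = N_wall = 107.5 N.
μ_min = f_floor / N_floor = 107.5 / 227.36 = 0.4728.

μ_min ≈ 0.473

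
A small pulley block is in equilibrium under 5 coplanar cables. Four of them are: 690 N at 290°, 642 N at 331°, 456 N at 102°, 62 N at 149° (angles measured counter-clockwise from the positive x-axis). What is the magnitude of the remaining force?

F ≈ 809 N

Sum the known components: ΣF_x = 649.5 N, ΣF_y = -481.7 N.
For equilibrium the remaining force must supply (−ΣF_x, −ΣF_y) = (-649.5, 481.7) N.
Magnitude = √((-649.5)² + (481.7)²) = 808.7 N; direction = atan2(481.7, -649.5) = 143.4°.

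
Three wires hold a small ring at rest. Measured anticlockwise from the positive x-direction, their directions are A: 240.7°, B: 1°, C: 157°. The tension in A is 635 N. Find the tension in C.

T_C ≈ 1350 N

Resolve: ΣF_x = 635 cos 240.7° + T_B cos 1° + T_C cos 157° = 0.
        ΣF_y = 635 sin 240.7° + T_B sin 1° + T_C sin 157° = 0.
The known terms sum to (-310.8, -553.8) N, so 0.9998 T_B − 0.9205 T_C = 310.8 and 0.0175 T_B + 0.3907 T_C = 553.8.
Solving simultaneously: T_B = 1552 N, T_C = 1348 N.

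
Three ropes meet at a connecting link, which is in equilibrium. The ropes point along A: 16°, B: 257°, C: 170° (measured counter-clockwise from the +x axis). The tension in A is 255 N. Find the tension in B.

T_B ≈ 112 N

Resolve: ΣF_x = 255 cos 16° + T_B cos 257° + T_C cos 170° = 0.
        ΣF_y = 255 sin 16° + T_B sin 257° + T_C sin 170° = 0.
The known terms sum to (245.1, 70.29) N, so -0.2250 T_B − 0.9848 T_C = -245.1 and -0.9744 T_B + 0.1736 T_C = -70.29.
Solving simultaneously: T_B = 111.9 N, T_C = 223.3 N.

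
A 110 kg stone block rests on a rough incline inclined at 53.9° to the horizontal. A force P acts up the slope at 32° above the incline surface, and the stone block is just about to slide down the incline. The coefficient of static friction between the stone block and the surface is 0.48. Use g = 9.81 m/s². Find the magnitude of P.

P ≈ 955 N

On the verge of sliding down the incline, friction equals μN and acts up the slope.
Perpendicular: N + P sin 32° = W cos 53.9° = 635.8 N.
Along incline: P cos 32° + μN = W sin 53.9° with W sin 53.9° = 871.9 N.
Solving the pair for P and N: P = 954.6 N, N = 130 N (and f = μN = 62.38 N).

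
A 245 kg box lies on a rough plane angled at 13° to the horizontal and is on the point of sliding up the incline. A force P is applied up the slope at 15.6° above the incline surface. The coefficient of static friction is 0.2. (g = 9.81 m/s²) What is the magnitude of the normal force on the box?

N ≈ 2080 N

On the verge of sliding up the incline, friction equals μN and acts down the slope.
Perpendicular: N + P sin 15.6° = W cos 13° = 2342 N.
Along incline: P cos 15.6° = W sin 13° + μN  with W sin 13° = 540.7 N.
Solving the pair for P and N: P = 992.2 N, N = 2075 N (and f = μN = 415 N).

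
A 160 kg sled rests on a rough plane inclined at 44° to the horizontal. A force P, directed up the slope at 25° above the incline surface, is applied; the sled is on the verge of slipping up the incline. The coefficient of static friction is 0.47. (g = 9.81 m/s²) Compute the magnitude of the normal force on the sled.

N ≈ 509 N

On the verge of sliding up the incline, friction equals μN and acts down the slope.
Perpendicular: N + P sin 25° = W cos 44° = 1129 N.
Along incline: P cos 25° = W sin 44° + μN  with W sin 44° = 1090 N.
Solving the pair for P and N: P = 1467 N, N = 509.1 N (and f = μN = 239.3 N).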